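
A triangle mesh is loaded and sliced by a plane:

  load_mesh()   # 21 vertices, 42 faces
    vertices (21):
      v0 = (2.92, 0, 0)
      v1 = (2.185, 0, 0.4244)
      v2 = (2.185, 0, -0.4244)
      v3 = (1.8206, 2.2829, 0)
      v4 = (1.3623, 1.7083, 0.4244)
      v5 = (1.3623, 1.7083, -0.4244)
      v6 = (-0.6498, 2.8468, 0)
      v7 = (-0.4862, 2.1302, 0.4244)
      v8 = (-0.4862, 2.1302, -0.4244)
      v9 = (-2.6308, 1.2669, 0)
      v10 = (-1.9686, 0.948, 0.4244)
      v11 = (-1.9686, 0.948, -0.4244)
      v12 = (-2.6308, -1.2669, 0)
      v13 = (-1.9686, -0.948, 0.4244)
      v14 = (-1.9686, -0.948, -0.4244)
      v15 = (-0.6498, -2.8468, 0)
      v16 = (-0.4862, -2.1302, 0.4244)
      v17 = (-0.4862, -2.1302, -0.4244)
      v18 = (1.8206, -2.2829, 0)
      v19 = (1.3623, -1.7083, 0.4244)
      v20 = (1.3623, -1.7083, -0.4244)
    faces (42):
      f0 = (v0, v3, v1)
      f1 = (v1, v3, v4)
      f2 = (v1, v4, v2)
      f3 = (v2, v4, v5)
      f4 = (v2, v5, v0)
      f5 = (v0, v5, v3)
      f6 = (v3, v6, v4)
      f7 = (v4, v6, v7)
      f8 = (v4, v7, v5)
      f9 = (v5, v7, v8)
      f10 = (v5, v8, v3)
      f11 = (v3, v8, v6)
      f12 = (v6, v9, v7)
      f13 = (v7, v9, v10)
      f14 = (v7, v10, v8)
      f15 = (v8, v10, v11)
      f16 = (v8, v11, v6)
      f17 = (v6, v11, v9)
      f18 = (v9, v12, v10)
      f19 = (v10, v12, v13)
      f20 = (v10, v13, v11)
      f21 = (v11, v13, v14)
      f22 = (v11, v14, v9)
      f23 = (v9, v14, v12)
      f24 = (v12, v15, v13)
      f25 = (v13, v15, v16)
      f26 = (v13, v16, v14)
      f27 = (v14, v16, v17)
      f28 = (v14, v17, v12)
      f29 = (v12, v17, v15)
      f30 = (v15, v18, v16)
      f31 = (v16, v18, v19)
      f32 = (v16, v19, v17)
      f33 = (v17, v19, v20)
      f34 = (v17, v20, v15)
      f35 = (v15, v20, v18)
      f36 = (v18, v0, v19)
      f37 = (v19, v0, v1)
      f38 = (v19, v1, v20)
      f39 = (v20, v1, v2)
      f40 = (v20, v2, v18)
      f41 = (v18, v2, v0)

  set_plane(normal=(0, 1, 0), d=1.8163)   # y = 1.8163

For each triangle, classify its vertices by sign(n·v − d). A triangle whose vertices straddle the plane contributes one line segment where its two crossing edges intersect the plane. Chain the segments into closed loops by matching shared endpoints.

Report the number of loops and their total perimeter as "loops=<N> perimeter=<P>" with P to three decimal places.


loops=2 perimeter=6.494

Straddling triangles (14 of 42):
  (v0,v3,v1) [-+-] → (2.04531, 1.8163, 0)–(1.89508, 1.8163, 0.0867428)  len=0.1735
  (v1,v3,v4) [-+-] → (1.89508, 1.8163, 0.0867428)–(1.44844, 1.8163, 0.344631)  len=0.5157
  (v0,v5,v3) [--+] → (1.44844, 1.8163, -0.344631)–(2.04531, 1.8163, 0)  len=0.6892
  (v3,v6,v4) [++-] → (1.17143, 1.8163, 0.384141)–(1.44844, 1.8163, 0.344631)  len=0.2798
  (v4,v6,v7) [-++] → (1.17143, 1.8163, 0.384141)–(0.889112, 1.8163, 0.4244)  len=0.2852
  (v4,v7,v5) [-+-] → (0.889112, 1.8163, 0.4244)–(0.889112, 1.8163, -0.20712)  len=0.6315
  (v5,v7,v8) [-++] → (0.889112, 1.8163, -0.20712)–(0.889112, 1.8163, -0.4244)  len=0.2173
  (v5,v8,v3) [-++] → (0.889112, 1.8163, -0.4244)–(1.44844, 1.8163, -0.344631)  len=0.5650
  (v6,v9,v7) [+-+] → (-1.94192, 1.8163, 0)–(-1.26599, 1.8163, 0.270086)  len=0.7279
  (v7,v9,v10) [+--] → (-1.26599, 1.8163, 0.270086)–(-0.87981, 1.8163, 0.4244)  len=0.4159
  (v7,v10,v8) [+-+] → (-0.87981, 1.8163, 0.4244)–(-0.87981, 1.8163, -0.199025)  len=0.6234
  (v8,v10,v11) [+--] → (-0.87981, 1.8163, -0.199025)–(-0.87981, 1.8163, -0.4244)  len=0.2254
  (v8,v11,v6) [+-+] → (-0.87981, 1.8163, -0.4244)–(-1.36553, 1.8163, -0.230327)  len=0.5231
  (v6,v11,v9) [+--] → (-1.36553, 1.8163, -0.230327)–(-1.94192, 1.8163, 0)  len=0.6207

Chained into 2 loop(s):
  loop 1: 8 segments, perimeter = 3.3572
  loop 2: 6 segments, perimeter = 3.1363
Total perimeter = 6.494


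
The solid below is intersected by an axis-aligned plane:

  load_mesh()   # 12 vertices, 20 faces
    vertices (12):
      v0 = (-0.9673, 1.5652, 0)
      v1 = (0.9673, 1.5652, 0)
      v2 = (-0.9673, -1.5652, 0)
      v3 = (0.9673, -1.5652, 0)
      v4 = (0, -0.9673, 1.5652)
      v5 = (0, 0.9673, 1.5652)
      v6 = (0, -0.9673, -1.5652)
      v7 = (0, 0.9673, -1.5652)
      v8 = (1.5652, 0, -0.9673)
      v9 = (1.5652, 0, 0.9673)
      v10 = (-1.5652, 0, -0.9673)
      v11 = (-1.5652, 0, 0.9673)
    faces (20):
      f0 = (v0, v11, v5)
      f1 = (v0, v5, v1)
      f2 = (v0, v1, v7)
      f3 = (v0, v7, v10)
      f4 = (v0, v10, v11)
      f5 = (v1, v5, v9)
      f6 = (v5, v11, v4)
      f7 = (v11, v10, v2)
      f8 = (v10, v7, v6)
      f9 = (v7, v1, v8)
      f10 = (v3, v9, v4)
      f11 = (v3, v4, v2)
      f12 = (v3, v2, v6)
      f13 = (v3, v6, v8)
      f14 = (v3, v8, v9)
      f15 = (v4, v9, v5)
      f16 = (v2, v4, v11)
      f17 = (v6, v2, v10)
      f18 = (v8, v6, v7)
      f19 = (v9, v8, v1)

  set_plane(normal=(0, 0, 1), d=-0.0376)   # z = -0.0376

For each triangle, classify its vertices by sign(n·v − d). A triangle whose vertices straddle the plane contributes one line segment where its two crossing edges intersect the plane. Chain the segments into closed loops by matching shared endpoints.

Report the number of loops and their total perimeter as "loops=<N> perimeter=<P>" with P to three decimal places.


loops=1 perimeter=10.481

Straddling triangles (10 of 20):
  (v0,v1,v7) [++-] → (0.944063, 1.55084, -0.0376)–(-0.944063, 1.55084, -0.0376)  len=1.8881
  (v0,v7,v10) [+--] → (-0.944063, 1.55084, -0.0376)–(-0.990541, 1.50436, -0.0376)  len=0.0657
  (v0,v10,v11) [+-+] → (-0.990541, 1.50436, -0.0376)–(-1.5652, 0, -0.0376)  len=1.6104
  (v11,v10,v2) [+-+] → (-1.5652, 0, -0.0376)–(-0.990541, -1.50436, -0.0376)  len=1.6104
  (v7,v1,v8) [-+-] → (0.944063, 1.55084, -0.0376)–(0.990541, 1.50436, -0.0376)  len=0.0657
  (v3,v2,v6) [++-] → (-0.944063, -1.55084, -0.0376)–(0.944063, -1.55084, -0.0376)  len=1.8881
  (v3,v6,v8) [+--] → (0.944063, -1.55084, -0.0376)–(0.990541, -1.50436, -0.0376)  len=0.0657
  (v3,v8,v9) [+-+] → (0.990541, -1.50436, -0.0376)–(1.5652, 0, -0.0376)  len=1.6104
  (v6,v2,v10) [-+-] → (-0.944063, -1.55084, -0.0376)–(-0.990541, -1.50436, -0.0376)  len=0.0657
  (v9,v8,v1) [+-+] → (1.5652, 0, -0.0376)–(0.990541, 1.50436, -0.0376)  len=1.6104

Chained into 1 loop(s):
  loop 1: 10 segments, perimeter = 10.4807
Total perimeter = 10.481


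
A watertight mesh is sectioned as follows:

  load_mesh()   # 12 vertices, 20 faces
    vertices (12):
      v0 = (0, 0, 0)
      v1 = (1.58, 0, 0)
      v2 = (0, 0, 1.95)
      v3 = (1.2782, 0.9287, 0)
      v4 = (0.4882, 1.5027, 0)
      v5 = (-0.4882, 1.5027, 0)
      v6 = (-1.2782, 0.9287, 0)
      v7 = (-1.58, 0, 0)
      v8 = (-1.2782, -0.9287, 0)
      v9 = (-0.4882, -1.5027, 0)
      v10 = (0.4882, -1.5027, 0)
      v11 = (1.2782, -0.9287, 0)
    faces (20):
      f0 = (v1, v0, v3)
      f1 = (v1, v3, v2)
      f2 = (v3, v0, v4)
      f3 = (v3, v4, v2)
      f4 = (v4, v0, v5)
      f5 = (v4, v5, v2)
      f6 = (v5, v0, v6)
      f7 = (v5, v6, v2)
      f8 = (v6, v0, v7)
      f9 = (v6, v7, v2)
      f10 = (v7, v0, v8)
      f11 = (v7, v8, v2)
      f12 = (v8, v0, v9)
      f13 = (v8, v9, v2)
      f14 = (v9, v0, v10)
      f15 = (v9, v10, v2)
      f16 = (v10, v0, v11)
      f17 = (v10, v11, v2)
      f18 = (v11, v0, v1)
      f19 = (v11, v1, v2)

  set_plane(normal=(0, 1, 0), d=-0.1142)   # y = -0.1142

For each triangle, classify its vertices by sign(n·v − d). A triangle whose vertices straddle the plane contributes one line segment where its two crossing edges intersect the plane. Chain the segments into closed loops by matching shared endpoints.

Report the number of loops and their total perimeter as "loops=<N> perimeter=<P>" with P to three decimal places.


loops=1 perimeter=7.864

Straddling triangles (10 of 20):
  (v7,v0,v8) [++-] → (-0.157177, -0.1142, 0)–(-1.54289, -0.1142, 0)  len=1.3857
  (v7,v8,v2) [+-+] → (-1.54289, -0.1142, 0)–(-0.157177, -0.1142, 1.71021)  len=2.2011
  (v8,v0,v9) [-+-] → (-0.157177, -0.1142, 0)–(-0.0371015, -0.1142, 0)  len=0.1201
  (v8,v9,v2) [--+] → (-0.0371015, -0.1142, 1.80181)–(-0.157177, -0.1142, 1.71021)  len=0.1510
  (v9,v0,v10) [-+-] → (-0.0371015, -0.1142, 0)–(0.0371015, -0.1142, 0)  len=0.0742
  (v9,v10,v2) [--+] → (0.0371015, -0.1142, 1.80181)–(-0.0371015, -0.1142, 1.80181)  len=0.0742
  (v10,v0,v11) [-+-] → (0.0371015, -0.1142, 0)–(0.157177, -0.1142, 0)  len=0.1201
  (v10,v11,v2) [--+] → (0.157177, -0.1142, 1.71021)–(0.0371015, -0.1142, 1.80181)  len=0.1510
  (v11,v0,v1) [-++] → (0.157177, -0.1142, 0)–(1.54289, -0.1142, 0)  len=1.3857
  (v11,v1,v2) [-++] → (1.54289, -0.1142, 0)–(0.157177, -0.1142, 1.71021)  len=2.2011

Chained into 1 loop(s):
  loop 1: 10 segments, perimeter = 7.8643
Total perimeter = 7.864


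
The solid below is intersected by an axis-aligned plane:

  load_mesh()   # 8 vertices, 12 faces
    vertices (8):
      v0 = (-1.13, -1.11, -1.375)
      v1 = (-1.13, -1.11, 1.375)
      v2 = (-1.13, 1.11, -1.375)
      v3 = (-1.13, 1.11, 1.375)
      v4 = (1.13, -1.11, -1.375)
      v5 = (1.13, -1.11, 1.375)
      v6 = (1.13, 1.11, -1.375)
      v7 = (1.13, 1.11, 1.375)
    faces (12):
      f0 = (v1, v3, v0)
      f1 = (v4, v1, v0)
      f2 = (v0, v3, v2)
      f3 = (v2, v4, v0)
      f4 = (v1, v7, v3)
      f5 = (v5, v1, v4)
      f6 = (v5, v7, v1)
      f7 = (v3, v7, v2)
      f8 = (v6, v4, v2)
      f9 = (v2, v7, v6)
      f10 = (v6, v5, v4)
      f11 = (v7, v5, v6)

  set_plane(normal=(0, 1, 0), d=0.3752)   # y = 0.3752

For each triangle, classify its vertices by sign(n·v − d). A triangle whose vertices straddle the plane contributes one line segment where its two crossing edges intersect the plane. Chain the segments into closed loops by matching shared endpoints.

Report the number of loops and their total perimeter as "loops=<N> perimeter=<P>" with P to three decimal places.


loops=1 perimeter=10.020

Straddling triangles (8 of 12):
  (v1,v3,v0) [-+-] → (-1.13, 0.3752, 1.375)–(-1.13, 0.3752, 0.464775)  len=0.9102
  (v0,v3,v2) [-++] → (-1.13, 0.3752, 0.464775)–(-1.13, 0.3752, -1.375)  len=1.8398
  (v2,v4,v0) [+--] → (-0.38196, 0.3752, -1.375)–(-1.13, 0.3752, -1.375)  len=0.7480
  (v1,v7,v3) [-++] → (0.38196, 0.3752, 1.375)–(-1.13, 0.3752, 1.375)  len=1.5120
  (v5,v7,v1) [-+-] → (1.13, 0.3752, 1.375)–(0.38196, 0.3752, 1.375)  len=0.7480
  (v6,v4,v2) [+-+] → (1.13, 0.3752, -1.375)–(-0.38196, 0.3752, -1.375)  len=1.5120
  (v6,v5,v4) [+--] → (1.13, 0.3752, -0.464775)–(1.13, 0.3752, -1.375)  len=0.9102
  (v7,v5,v6) [+-+] → (1.13, 0.3752, 1.375)–(1.13, 0.3752, -0.464775)  len=1.8398

Chained into 1 loop(s):
  loop 1: 8 segments, perimeter = 10.0200
Total perimeter = 10.020


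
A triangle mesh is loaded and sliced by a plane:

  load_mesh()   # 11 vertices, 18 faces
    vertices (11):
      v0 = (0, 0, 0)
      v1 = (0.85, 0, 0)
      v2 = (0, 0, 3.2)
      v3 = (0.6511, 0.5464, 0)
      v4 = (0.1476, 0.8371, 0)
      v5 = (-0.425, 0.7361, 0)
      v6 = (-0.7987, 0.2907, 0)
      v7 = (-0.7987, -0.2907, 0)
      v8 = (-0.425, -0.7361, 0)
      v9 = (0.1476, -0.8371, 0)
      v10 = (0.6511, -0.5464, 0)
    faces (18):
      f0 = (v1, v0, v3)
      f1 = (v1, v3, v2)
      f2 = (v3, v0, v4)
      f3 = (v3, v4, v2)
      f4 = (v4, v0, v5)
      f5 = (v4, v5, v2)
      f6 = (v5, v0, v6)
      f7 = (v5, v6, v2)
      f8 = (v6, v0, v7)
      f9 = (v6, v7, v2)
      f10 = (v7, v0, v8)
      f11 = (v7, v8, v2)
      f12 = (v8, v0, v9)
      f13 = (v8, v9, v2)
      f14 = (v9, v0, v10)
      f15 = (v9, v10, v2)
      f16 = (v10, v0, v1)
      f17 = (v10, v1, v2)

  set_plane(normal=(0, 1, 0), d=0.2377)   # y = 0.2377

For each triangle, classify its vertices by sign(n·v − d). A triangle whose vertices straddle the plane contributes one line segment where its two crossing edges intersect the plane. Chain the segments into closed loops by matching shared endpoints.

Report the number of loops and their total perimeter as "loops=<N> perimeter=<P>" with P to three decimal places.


Straddling triangles (10 of 18):
  (v1,v0,v3) [--+] → (0.283248, 0.2377, 0)–(0.763473, 0.2377, 0)  len=0.4802
  (v1,v3,v2) [-+-] → (0.763473, 0.2377, 0)–(0.283248, 0.2377, 1.80791)  len=1.8706
  (v3,v0,v4) [+-+] → (0.283248, 0.2377, 0)–(0.041912, 0.2377, 0)  len=0.2413
  (v3,v4,v2) [++-] → (0.041912, 0.2377, 2.29134)–(0.283248, 0.2377, 1.80791)  len=0.5403
  (v4,v0,v5) [+-+] → (0.041912, 0.2377, 0)–(-0.13724, 0.2377, 0)  len=0.1792
  (v4,v5,v2) [++-] → (-0.13724, 0.2377, 2.16666)–(0.041912, 0.2377, 2.29134)  len=0.2183
  (v5,v0,v6) [+-+] → (-0.13724, 0.2377, 0)–(-0.653082, 0.2377, 0)  len=0.5158
  (v5,v6,v2) [++-] → (-0.653082, 0.2377, 0.583419)–(-0.13724, 0.2377, 2.16666)  len=1.6652
  (v6,v0,v7) [+--] → (-0.653082, 0.2377, 0)–(-0.7987, 0.2377, 0)  len=0.1456
  (v6,v7,v2) [+--] → (-0.7987, 0.2377, 0)–(-0.653082, 0.2377, 0.583419)  len=0.6013

Chained into 1 loop(s):
  loop 1: 10 segments, perimeter = 6.4578
Total perimeter = 6.458

loops=1 perimeter=6.458


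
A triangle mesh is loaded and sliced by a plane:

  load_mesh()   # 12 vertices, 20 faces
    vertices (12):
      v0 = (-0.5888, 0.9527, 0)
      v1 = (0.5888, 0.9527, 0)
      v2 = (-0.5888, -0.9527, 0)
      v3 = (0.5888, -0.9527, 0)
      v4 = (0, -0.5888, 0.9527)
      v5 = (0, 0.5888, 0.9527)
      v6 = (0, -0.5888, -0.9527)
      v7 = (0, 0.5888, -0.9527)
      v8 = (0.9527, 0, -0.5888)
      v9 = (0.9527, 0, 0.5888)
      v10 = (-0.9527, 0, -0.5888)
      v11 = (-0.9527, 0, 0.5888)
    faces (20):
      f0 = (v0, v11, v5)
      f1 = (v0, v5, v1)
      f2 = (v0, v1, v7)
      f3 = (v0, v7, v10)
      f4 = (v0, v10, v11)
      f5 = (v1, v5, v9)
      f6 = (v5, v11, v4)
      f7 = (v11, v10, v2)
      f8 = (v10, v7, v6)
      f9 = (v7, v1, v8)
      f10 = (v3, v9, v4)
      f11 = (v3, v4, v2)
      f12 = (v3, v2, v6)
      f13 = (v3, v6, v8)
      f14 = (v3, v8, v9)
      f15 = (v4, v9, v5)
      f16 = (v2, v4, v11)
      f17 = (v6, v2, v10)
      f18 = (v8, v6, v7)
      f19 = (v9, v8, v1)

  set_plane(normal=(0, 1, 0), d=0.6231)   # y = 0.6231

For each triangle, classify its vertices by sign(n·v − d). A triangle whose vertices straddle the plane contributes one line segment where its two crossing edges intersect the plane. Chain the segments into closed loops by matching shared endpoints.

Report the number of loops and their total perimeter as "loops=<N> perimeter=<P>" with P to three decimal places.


loops=1 perimeter=4.766

Straddling triangles (8 of 20):
  (v0,v11,v5) [+--] → (-0.714696, 0.6231, 0.203704)–(-0.0554983, 0.6231, 0.862902)  len=0.9322
  (v0,v5,v1) [+-+] → (-0.0554983, 0.6231, 0.862902)–(0.0554983, 0.6231, 0.862902)  len=0.1110
  (v0,v1,v7) [++-] → (0.0554983, 0.6231, -0.862902)–(-0.0554983, 0.6231, -0.862902)  len=0.1110
  (v0,v7,v10) [+--] → (-0.0554983, 0.6231, -0.862902)–(-0.714696, 0.6231, -0.203704)  len=0.9322
  (v0,v10,v11) [+--] → (-0.714696, 0.6231, -0.203704)–(-0.714696, 0.6231, 0.203704)  len=0.4074
  (v1,v5,v9) [+--] → (0.0554983, 0.6231, 0.862902)–(0.714696, 0.6231, 0.203704)  len=0.9322
  (v7,v1,v8) [-+-] → (0.0554983, 0.6231, -0.862902)–(0.714696, 0.6231, -0.203704)  len=0.9322
  (v9,v8,v1) [--+] → (0.714696, 0.6231, -0.203704)–(0.714696, 0.6231, 0.203704)  len=0.4074

Chained into 1 loop(s):
  loop 1: 8 segments, perimeter = 4.7658
Total perimeter = 4.766


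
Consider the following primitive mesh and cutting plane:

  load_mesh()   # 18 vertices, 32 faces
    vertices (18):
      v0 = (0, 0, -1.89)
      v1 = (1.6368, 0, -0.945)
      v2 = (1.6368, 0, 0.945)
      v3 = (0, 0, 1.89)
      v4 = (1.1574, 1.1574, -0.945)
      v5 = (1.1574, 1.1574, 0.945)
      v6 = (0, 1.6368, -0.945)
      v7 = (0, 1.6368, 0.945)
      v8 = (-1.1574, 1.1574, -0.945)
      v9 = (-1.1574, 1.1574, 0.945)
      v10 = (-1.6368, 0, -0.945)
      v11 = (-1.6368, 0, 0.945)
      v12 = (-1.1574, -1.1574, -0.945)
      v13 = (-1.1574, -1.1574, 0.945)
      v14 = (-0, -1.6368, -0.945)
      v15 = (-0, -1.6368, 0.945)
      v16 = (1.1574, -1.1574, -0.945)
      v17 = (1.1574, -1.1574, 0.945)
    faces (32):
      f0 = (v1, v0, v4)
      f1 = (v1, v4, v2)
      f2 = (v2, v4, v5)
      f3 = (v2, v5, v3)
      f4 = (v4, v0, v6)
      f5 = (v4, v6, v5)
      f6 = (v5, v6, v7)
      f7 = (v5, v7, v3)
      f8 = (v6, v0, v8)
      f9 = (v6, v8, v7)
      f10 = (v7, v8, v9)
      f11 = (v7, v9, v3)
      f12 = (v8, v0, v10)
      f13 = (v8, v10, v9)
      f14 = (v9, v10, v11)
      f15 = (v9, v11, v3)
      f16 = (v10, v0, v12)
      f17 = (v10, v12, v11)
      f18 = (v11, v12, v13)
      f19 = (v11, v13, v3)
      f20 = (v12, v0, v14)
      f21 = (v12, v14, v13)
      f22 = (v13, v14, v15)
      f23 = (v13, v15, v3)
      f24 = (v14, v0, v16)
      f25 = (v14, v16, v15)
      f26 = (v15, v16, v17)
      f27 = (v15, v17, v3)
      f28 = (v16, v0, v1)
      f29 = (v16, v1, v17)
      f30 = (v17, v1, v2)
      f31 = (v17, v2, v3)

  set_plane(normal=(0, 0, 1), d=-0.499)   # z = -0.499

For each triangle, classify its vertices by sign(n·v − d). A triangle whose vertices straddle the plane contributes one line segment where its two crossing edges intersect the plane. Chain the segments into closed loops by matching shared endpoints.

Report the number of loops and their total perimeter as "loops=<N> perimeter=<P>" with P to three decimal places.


loops=1 perimeter=10.022

Straddling triangles (16 of 32):
  (v1,v4,v2) [--+] → (1.27053, 0.884278, -0.499)–(1.6368, 0, -0.499)  len=0.9571
  (v2,v4,v5) [+-+] → (1.27053, 0.884278, -0.499)–(1.1574, 1.1574, -0.499)  len=0.2956
  (v4,v6,v5) [--+] → (0.273122, 1.52367, -0.499)–(1.1574, 1.1574, -0.499)  len=0.9571
  (v5,v6,v7) [+-+] → (0.273122, 1.52367, -0.499)–(0, 1.6368, -0.499)  len=0.2956
  (v6,v8,v7) [--+] → (-0.884278, 1.27053, -0.499)–(0, 1.6368, -0.499)  len=0.9571
  (v7,v8,v9) [+-+] → (-0.884278, 1.27053, -0.499)–(-1.1574, 1.1574, -0.499)  len=0.2956
  (v8,v10,v9) [--+] → (-1.52367, 0.273122, -0.499)–(-1.1574, 1.1574, -0.499)  len=0.9571
  (v9,v10,v11) [+-+] → (-1.52367, 0.273122, -0.499)–(-1.6368, 0, -0.499)  len=0.2956
  (v10,v12,v11) [--+] → (-1.27053, -0.884278, -0.499)–(-1.6368, 0, -0.499)  len=0.9571
  (v11,v12,v13) [+-+] → (-1.27053, -0.884278, -0.499)–(-1.1574, -1.1574, -0.499)  len=0.2956
  (v12,v14,v13) [--+] → (-0.273122, -1.52367, -0.499)–(-1.1574, -1.1574, -0.499)  len=0.9571
  (v13,v14,v15) [+-+] → (-0.273122, -1.52367, -0.499)–(0, -1.6368, -0.499)  len=0.2956
  (v14,v16,v15) [--+] → (0.884278, -1.27053, -0.499)–(0, -1.6368, -0.499)  len=0.9571
  (v15,v16,v17) [+-+] → (0.884278, -1.27053, -0.499)–(1.1574, -1.1574, -0.499)  len=0.2956
  (v16,v1,v17) [--+] → (1.52367, -0.273122, -0.499)–(1.1574, -1.1574, -0.499)  len=0.9571
  (v17,v1,v2) [+-+] → (1.52367, -0.273122, -0.499)–(1.6368, 0, -0.499)  len=0.2956

Chained into 1 loop(s):
  loop 1: 16 segments, perimeter = 10.0221
Total perimeter = 10.022


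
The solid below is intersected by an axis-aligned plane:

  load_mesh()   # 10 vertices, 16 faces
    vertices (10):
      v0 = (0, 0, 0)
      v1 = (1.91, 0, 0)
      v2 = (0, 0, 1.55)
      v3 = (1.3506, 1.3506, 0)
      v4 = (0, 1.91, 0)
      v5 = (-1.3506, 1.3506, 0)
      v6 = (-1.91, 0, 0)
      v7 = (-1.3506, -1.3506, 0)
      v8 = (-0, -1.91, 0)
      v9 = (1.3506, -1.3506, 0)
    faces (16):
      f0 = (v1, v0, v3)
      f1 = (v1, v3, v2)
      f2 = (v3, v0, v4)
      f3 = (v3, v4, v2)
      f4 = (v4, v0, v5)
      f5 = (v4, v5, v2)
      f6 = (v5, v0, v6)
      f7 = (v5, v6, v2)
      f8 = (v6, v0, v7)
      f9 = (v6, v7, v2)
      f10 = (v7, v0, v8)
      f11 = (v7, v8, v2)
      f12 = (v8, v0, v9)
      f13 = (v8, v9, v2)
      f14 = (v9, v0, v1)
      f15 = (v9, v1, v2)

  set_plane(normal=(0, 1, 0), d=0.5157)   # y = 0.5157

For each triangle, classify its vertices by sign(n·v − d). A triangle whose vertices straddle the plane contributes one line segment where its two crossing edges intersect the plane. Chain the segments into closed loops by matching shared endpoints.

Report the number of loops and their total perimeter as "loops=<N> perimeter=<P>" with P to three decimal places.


loops=1 perimeter=7.522

Straddling triangles (8 of 16):
  (v1,v0,v3) [--+] → (0.5157, 0.5157, 0)–(1.6964, 0.5157, 0)  len=1.1807
  (v1,v3,v2) [-+-] → (1.6964, 0.5157, 0)–(0.5157, 0.5157, 0.958163)  len=1.5206
  (v3,v0,v4) [+-+] → (0.5157, 0.5157, 0)–(0, 0.5157, 0)  len=0.5157
  (v3,v4,v2) [++-] → (0, 0.5157, 1.1315)–(0.5157, 0.5157, 0.958163)  len=0.5441
  (v4,v0,v5) [+-+] → (0, 0.5157, 0)–(-0.5157, 0.5157, 0)  len=0.5157
  (v4,v5,v2) [++-] → (-0.5157, 0.5157, 0.958163)–(0, 0.5157, 1.1315)  len=0.5441
  (v5,v0,v6) [+--] → (-0.5157, 0.5157, 0)–(-1.6964, 0.5157, 0)  len=1.1807
  (v5,v6,v2) [+--] → (-1.6964, 0.5157, 0)–(-0.5157, 0.5157, 0.958163)  len=1.5206

Chained into 1 loop(s):
  loop 1: 8 segments, perimeter = 7.5221
Total perimeter = 7.522


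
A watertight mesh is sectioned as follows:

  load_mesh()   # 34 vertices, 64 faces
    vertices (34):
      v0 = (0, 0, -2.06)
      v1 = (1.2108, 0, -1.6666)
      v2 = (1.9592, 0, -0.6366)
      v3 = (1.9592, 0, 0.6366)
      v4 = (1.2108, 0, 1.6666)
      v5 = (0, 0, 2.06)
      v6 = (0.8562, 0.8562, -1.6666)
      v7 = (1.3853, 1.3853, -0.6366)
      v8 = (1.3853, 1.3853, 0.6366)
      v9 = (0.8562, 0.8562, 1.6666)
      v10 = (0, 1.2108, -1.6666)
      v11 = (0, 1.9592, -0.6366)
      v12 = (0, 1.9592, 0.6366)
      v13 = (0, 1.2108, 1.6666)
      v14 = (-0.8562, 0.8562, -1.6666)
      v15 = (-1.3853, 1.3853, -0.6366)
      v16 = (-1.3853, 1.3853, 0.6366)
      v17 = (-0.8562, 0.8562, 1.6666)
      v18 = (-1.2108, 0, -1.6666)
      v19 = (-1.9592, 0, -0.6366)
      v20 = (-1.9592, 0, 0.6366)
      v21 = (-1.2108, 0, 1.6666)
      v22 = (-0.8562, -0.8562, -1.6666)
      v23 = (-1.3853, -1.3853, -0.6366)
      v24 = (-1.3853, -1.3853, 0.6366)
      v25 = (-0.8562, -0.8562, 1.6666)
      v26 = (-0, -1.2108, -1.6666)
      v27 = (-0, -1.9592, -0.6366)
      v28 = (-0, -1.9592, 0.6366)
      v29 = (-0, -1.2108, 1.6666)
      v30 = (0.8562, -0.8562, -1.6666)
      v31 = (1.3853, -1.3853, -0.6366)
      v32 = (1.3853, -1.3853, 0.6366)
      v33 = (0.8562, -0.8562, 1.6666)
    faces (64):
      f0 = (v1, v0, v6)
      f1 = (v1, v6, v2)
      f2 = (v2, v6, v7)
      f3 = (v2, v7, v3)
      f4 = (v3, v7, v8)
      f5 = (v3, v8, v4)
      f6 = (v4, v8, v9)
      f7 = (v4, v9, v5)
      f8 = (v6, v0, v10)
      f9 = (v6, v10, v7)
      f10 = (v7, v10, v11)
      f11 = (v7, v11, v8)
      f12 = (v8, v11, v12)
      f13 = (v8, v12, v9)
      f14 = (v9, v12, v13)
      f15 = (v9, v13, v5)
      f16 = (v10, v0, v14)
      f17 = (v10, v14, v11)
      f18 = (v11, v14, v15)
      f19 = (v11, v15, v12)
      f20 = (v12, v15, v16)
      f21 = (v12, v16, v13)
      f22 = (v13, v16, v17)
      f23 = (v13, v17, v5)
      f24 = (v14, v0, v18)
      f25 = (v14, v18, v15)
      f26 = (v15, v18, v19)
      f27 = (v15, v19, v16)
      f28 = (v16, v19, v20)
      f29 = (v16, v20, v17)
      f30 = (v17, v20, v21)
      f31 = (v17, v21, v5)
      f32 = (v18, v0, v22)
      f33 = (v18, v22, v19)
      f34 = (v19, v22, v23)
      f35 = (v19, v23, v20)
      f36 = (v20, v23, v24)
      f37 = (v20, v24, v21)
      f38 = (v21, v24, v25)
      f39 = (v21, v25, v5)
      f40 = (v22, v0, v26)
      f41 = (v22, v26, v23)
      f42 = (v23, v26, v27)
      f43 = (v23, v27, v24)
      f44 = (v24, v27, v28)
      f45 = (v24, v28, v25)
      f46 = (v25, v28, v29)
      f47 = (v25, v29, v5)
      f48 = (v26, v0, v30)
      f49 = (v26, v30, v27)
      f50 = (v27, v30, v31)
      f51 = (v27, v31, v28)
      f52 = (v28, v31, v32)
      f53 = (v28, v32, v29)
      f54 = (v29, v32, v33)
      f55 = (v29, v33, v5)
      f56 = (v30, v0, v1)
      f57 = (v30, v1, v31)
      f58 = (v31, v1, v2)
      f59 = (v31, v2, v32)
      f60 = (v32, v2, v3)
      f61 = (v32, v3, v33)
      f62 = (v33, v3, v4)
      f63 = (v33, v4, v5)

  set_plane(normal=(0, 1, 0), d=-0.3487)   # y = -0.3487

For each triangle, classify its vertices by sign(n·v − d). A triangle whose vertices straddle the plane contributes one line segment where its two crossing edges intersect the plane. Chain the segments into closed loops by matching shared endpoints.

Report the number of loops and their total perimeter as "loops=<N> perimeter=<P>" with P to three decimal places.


Straddling triangles (20 of 64):
  (v18,v0,v22) [++-] → (-0.3487, -0.3487, -1.89978)–(-1.06638, -0.3487, -1.6666)  len=0.7546
  (v18,v22,v19) [+-+] → (-1.06638, -0.3487, -1.6666)–(-1.50999, -0.3487, -1.05608)  len=0.7547
  (v19,v22,v23) [+--] → (-1.50999, -0.3487, -1.05608)–(-1.81474, -0.3487, -0.6366)  len=0.5185
  (v19,v23,v20) [+-+] → (-1.81474, -0.3487, -0.6366)–(-1.81474, -0.3487, 0.316117)  len=0.9527
  (v20,v23,v24) [+--] → (-1.81474, -0.3487, 0.316117)–(-1.81474, -0.3487, 0.6366)  len=0.3205
  (v20,v24,v21) [+-+] → (-1.81474, -0.3487, 0.6366)–(-1.25472, -0.3487, 1.40733)  len=0.9527
  (v21,v24,v25) [+--] → (-1.25472, -0.3487, 1.40733)–(-1.06638, -0.3487, 1.6666)  len=0.3205
  (v21,v25,v5) [+-+] → (-1.06638, -0.3487, 1.6666)–(-0.3487, -0.3487, 1.89978)  len=0.7546
  (v22,v0,v26) [-+-] → (-0.3487, -0.3487, -1.89978)–(0, -0.3487, -1.9467)  len=0.3518
  (v25,v29,v5) [--+] → (0, -0.3487, 1.9467)–(-0.3487, -0.3487, 1.89978)  len=0.3518
  (v26,v0,v30) [-+-] → (0, -0.3487, -1.9467)–(0.3487, -0.3487, -1.89978)  len=0.3518
  (v29,v33,v5) [--+] → (0.3487, -0.3487, 1.89978)–(0, -0.3487, 1.9467)  len=0.3518
  (v30,v0,v1) [-++] → (0.3487, -0.3487, -1.89978)–(1.06638, -0.3487, -1.6666)  len=0.7546
  (v30,v1,v31) [-+-] → (1.06638, -0.3487, -1.6666)–(1.25472, -0.3487, -1.40733)  len=0.3205
  (v31,v1,v2) [-++] → (1.25472, -0.3487, -1.40733)–(1.81474, -0.3487, -0.6366)  len=0.9527
  (v31,v2,v32) [-+-] → (1.81474, -0.3487, -0.6366)–(1.81474, -0.3487, -0.316117)  len=0.3205
  (v32,v2,v3) [-++] → (1.81474, -0.3487, -0.316117)–(1.81474, -0.3487, 0.6366)  len=0.9527
  (v32,v3,v33) [-+-] → (1.81474, -0.3487, 0.6366)–(1.50999, -0.3487, 1.05608)  len=0.5185
  (v33,v3,v4) [-++] → (1.50999, -0.3487, 1.05608)–(1.06638, -0.3487, 1.6666)  len=0.7547
  (v33,v4,v5) [-++] → (1.06638, -0.3487, 1.6666)–(0.3487, -0.3487, 1.89978)  len=0.7546

Chained into 1 loop(s):
  loop 1: 20 segments, perimeter = 12.0649
Total perimeter = 12.065

loops=1 perimeter=12.065


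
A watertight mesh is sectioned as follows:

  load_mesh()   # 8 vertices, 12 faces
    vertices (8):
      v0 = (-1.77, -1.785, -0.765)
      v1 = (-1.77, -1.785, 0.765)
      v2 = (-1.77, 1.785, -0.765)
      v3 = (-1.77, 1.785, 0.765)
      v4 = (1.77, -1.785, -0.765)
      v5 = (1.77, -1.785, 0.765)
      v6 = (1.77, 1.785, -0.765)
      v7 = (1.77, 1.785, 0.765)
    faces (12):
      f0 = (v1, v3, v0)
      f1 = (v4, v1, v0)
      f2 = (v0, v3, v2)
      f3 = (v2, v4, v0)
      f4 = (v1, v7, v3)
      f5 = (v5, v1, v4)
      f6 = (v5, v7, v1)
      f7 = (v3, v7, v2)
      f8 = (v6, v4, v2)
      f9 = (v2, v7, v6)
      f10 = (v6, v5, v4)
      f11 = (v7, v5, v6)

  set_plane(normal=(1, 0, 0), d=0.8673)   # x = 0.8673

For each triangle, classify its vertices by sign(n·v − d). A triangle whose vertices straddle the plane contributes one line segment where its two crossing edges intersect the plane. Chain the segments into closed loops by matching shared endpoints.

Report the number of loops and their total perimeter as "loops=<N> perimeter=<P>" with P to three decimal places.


Straddling triangles (8 of 12):
  (v4,v1,v0) [+--] → (0.8673, -1.785, -0.37485)–(0.8673, -1.785, -0.765)  len=0.3901
  (v2,v4,v0) [-+-] → (0.8673, -0.87465, -0.765)–(0.8673, -1.785, -0.765)  len=0.9104
  (v1,v7,v3) [-+-] → (0.8673, 0.87465, 0.765)–(0.8673, 1.785, 0.765)  len=0.9104
  (v5,v1,v4) [+-+] → (0.8673, -1.785, 0.765)–(0.8673, -1.785, -0.37485)  len=1.1398
  (v5,v7,v1) [++-] → (0.8673, 0.87465, 0.765)–(0.8673, -1.785, 0.765)  len=2.6597
  (v3,v7,v2) [-+-] → (0.8673, 1.785, 0.765)–(0.8673, 1.785, 0.37485)  len=0.3901
  (v6,v4,v2) [++-] → (0.8673, -0.87465, -0.765)–(0.8673, 1.785, -0.765)  len=2.6597
  (v2,v7,v6) [-++] → (0.8673, 1.785, 0.37485)–(0.8673, 1.785, -0.765)  len=1.1398

Chained into 1 loop(s):
  loop 1: 8 segments, perimeter = 10.2000
Total perimeter = 10.200

loops=1 perimeter=10.200


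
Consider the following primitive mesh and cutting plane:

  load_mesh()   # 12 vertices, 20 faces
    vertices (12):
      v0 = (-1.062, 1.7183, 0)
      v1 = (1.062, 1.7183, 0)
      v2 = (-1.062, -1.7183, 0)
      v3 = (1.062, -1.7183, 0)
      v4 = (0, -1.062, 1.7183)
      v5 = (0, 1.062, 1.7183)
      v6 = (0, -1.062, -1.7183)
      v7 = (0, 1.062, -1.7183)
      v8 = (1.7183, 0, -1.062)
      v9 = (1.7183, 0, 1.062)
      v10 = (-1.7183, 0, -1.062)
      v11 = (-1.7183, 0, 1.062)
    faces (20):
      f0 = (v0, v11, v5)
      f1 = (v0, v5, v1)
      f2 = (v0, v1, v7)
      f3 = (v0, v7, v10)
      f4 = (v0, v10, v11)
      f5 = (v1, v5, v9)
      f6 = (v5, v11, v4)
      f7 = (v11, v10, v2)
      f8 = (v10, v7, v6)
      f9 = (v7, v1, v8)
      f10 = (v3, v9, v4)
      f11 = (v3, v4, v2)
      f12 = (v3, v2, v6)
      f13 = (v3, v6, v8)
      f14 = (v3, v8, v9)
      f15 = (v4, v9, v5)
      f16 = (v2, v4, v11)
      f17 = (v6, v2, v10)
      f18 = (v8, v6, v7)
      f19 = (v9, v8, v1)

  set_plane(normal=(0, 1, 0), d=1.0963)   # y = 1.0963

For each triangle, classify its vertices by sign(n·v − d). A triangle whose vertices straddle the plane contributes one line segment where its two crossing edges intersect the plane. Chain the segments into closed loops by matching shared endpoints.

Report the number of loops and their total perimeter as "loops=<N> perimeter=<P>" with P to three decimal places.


loops=1 perimeter=8.797

Straddling triangles (8 of 20):
  (v0,v11,v5) [+--] → (-1.29957, 1.0963, 0.384429)–(-0.055503, 1.0963, 1.6285)  len=1.7594
  (v0,v5,v1) [+-+] → (-0.055503, 1.0963, 1.6285)–(0.055503, 1.0963, 1.6285)  len=0.1110
  (v0,v1,v7) [++-] → (0.055503, 1.0963, -1.6285)–(-0.055503, 1.0963, -1.6285)  len=0.1110
  (v0,v7,v10) [+--] → (-0.055503, 1.0963, -1.6285)–(-1.29957, 1.0963, -0.384429)  len=1.7594
  (v0,v10,v11) [+--] → (-1.29957, 1.0963, -0.384429)–(-1.29957, 1.0963, 0.384429)  len=0.7689
  (v1,v5,v9) [+--] → (0.055503, 1.0963, 1.6285)–(1.29957, 1.0963, 0.384429)  len=1.7594
  (v7,v1,v8) [-+-] → (0.055503, 1.0963, -1.6285)–(1.29957, 1.0963, -0.384429)  len=1.7594
  (v9,v8,v1) [--+] → (1.29957, 1.0963, -0.384429)–(1.29957, 1.0963, 0.384429)  len=0.7689

Chained into 1 loop(s):
  loop 1: 8 segments, perimeter = 8.7972
Total perimeter = 8.797


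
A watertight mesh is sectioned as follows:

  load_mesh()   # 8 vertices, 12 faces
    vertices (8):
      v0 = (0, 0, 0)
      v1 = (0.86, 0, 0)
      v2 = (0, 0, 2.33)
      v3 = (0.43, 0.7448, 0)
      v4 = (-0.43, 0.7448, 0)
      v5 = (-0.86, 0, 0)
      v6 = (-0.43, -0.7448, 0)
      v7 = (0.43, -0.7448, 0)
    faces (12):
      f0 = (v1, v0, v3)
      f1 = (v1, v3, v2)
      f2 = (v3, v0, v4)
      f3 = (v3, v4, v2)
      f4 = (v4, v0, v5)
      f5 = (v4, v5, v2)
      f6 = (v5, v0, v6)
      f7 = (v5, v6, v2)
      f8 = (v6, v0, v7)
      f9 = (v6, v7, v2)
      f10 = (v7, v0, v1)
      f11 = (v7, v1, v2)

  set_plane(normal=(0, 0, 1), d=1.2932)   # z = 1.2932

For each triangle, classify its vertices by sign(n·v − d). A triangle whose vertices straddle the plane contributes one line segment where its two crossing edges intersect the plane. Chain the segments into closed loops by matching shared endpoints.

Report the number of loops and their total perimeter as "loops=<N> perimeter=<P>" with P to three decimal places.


loops=1 perimeter=2.296

Straddling triangles (6 of 12):
  (v1,v3,v2) [--+] → (0.191341, 0.33142, 1.2932)–(0.382682, 0, 1.2932)  len=0.3827
  (v3,v4,v2) [--+] → (-0.191341, 0.33142, 1.2932)–(0.191341, 0.33142, 1.2932)  len=0.3827
  (v4,v5,v2) [--+] → (-0.382682, 0, 1.2932)–(-0.191341, 0.33142, 1.2932)  len=0.3827
  (v5,v6,v2) [--+] → (-0.191341, -0.33142, 1.2932)–(-0.382682, 0, 1.2932)  len=0.3827
  (v6,v7,v2) [--+] → (0.191341, -0.33142, 1.2932)–(-0.191341, -0.33142, 1.2932)  len=0.3827
  (v7,v1,v2) [--+] → (0.382682, 0, 1.2932)–(0.191341, -0.33142, 1.2932)  len=0.3827

Chained into 1 loop(s):
  loop 1: 6 segments, perimeter = 2.2961
Total perimeter = 2.296


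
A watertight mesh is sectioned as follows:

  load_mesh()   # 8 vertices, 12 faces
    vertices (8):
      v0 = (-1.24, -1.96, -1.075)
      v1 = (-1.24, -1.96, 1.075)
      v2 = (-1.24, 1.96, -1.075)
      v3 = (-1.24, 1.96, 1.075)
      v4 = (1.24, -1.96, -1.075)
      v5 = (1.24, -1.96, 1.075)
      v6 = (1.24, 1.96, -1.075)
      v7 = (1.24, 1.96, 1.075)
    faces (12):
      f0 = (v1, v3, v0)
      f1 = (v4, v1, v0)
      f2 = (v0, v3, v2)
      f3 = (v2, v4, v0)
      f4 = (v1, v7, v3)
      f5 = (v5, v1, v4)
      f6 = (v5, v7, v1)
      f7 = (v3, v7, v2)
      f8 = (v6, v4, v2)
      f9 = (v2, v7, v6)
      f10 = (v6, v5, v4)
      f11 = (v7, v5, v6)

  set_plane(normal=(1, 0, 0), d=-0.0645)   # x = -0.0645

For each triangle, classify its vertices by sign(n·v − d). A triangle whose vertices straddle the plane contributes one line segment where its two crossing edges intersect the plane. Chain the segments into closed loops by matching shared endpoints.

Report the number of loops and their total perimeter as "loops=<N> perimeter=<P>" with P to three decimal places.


loops=1 perimeter=12.140

Straddling triangles (8 of 12):
  (v4,v1,v0) [+--] → (-0.0645, -1.96, 0.0559173)–(-0.0645, -1.96, -1.075)  len=1.1309
  (v2,v4,v0) [-+-] → (-0.0645, 0.101952, -1.075)–(-0.0645, -1.96, -1.075)  len=2.0620
  (v1,v7,v3) [-+-] → (-0.0645, -0.101952, 1.075)–(-0.0645, 1.96, 1.075)  len=2.0620
  (v5,v1,v4) [+-+] → (-0.0645, -1.96, 1.075)–(-0.0645, -1.96, 0.0559173)  len=1.0191
  (v5,v7,v1) [++-] → (-0.0645, -0.101952, 1.075)–(-0.0645, -1.96, 1.075)  len=1.8580
  (v3,v7,v2) [-+-] → (-0.0645, 1.96, 1.075)–(-0.0645, 1.96, -0.0559173)  len=1.1309
  (v6,v4,v2) [++-] → (-0.0645, 0.101952, -1.075)–(-0.0645, 1.96, -1.075)  len=1.8580
  (v2,v7,v6) [-++] → (-0.0645, 1.96, -0.0559173)–(-0.0645, 1.96, -1.075)  len=1.0191

Chained into 1 loop(s):
  loop 1: 8 segments, perimeter = 12.1400
Total perimeter = 12.140


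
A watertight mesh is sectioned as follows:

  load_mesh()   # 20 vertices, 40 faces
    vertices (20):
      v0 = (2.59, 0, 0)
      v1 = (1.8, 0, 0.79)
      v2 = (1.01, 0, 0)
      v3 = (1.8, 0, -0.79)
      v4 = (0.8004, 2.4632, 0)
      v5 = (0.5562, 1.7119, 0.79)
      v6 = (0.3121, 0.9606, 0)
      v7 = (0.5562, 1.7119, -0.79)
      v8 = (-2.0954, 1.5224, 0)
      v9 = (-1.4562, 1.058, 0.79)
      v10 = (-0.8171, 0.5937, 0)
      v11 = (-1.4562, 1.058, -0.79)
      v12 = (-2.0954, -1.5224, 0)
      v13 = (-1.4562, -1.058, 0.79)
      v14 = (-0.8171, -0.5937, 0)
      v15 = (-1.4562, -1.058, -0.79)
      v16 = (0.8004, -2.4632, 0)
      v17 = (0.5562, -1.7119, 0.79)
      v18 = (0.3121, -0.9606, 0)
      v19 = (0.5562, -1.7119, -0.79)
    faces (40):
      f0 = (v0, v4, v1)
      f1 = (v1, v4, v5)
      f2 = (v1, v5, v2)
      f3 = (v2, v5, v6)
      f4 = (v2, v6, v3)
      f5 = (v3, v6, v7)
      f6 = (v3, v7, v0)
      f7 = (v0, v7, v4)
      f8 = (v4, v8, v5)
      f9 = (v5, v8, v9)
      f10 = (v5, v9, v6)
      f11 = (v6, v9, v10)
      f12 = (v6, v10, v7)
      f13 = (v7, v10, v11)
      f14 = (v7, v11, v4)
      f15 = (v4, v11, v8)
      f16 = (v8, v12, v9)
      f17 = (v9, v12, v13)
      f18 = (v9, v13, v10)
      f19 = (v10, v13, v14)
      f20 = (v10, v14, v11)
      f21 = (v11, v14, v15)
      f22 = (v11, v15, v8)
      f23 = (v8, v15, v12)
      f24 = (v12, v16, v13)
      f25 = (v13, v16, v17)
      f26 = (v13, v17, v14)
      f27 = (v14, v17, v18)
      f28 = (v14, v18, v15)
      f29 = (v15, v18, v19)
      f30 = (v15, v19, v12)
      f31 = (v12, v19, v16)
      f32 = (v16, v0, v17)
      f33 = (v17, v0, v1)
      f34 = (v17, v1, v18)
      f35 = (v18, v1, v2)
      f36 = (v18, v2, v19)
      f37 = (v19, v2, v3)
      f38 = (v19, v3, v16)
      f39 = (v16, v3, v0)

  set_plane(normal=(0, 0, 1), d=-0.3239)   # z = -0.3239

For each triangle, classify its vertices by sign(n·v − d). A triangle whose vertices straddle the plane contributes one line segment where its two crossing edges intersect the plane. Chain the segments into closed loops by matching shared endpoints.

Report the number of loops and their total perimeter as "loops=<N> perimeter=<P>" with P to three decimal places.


loops=2 perimeter=21.160

Straddling triangles (20 of 40):
  (v2,v6,v3) [++-] → (0.922139, 0.566754, -0.3239)–(1.3339, 0, -0.3239)  len=0.7005
  (v3,v6,v7) [-+-] → (0.922139, 0.566754, -0.3239)–(0.412181, 1.26863, -0.3239)  len=0.8676
  (v3,v7,v0) [--+] → (1.75614, 0.701879, -0.3239)–(2.2661, 0, -0.3239)  len=0.8676
  (v0,v7,v4) [+-+] → (1.75614, 0.701879, -0.3239)–(0.700278, 2.15517, -0.3239)  len=1.7964
  (v6,v10,v7) [++-] → (-0.254047, 1.05216, -0.3239)–(0.412181, 1.26863, -0.3239)  len=0.7005
  (v7,v10,v11) [-+-] → (-0.254047, 1.05216, -0.3239)–(-1.07913, 0.784063, -0.3239)  len=0.8675
  (v7,v11,v4) [--+] → (-0.124806, 1.88707, -0.3239)–(0.700278, 2.15517, -0.3239)  len=0.8675
  (v4,v11,v8) [+-+] → (-0.124806, 1.88707, -0.3239)–(-1.83333, 1.332, -0.3239)  len=1.7964
  (v10,v14,v11) [++-] → (-1.07913, 0.083497, -0.3239)–(-1.07913, 0.784063, -0.3239)  len=0.7006
  (v11,v14,v15) [-+-] → (-1.07913, 0.083497, -0.3239)–(-1.07913, -0.784063, -0.3239)  len=0.8676
  (v11,v15,v8) [--+] → (-1.83333, 0.464436, -0.3239)–(-1.83333, 1.332, -0.3239)  len=0.8676
  (v8,v15,v12) [+-+] → (-1.83333, 0.464436, -0.3239)–(-1.83333, -1.332, -0.3239)  len=1.7964
  (v14,v18,v15) [++-] → (-0.412903, -1.00053, -0.3239)–(-1.07913, -0.784063, -0.3239)  len=0.7005
  (v15,v18,v19) [-+-] → (-0.412903, -1.00053, -0.3239)–(0.412181, -1.26863, -0.3239)  len=0.8675
  (v15,v19,v12) [--+] → (-1.00824, -1.6001, -0.3239)–(-1.83333, -1.332, -0.3239)  len=0.8675
  (v12,v19,v16) [+-+] → (-1.00824, -1.6001, -0.3239)–(0.700278, -2.15517, -0.3239)  len=1.7964
  (v18,v2,v19) [++-] → (0.823942, -0.701879, -0.3239)–(0.412181, -1.26863, -0.3239)  len=0.7005
  (v19,v2,v3) [-+-] → (0.823942, -0.701879, -0.3239)–(1.3339, 0, -0.3239)  len=0.8676
  (v19,v3,v16) [--+] → (1.21024, -1.45329, -0.3239)–(0.700278, -2.15517, -0.3239)  len=0.8676
  (v16,v3,v0) [+-+] → (1.21024, -1.45329, -0.3239)–(2.2661, 0, -0.3239)  len=1.7964

Chained into 2 loop(s):
  loop 1: 10 segments, perimeter = 7.8405
  loop 2: 10 segments, perimeter = 13.3198
Total perimeter = 21.160


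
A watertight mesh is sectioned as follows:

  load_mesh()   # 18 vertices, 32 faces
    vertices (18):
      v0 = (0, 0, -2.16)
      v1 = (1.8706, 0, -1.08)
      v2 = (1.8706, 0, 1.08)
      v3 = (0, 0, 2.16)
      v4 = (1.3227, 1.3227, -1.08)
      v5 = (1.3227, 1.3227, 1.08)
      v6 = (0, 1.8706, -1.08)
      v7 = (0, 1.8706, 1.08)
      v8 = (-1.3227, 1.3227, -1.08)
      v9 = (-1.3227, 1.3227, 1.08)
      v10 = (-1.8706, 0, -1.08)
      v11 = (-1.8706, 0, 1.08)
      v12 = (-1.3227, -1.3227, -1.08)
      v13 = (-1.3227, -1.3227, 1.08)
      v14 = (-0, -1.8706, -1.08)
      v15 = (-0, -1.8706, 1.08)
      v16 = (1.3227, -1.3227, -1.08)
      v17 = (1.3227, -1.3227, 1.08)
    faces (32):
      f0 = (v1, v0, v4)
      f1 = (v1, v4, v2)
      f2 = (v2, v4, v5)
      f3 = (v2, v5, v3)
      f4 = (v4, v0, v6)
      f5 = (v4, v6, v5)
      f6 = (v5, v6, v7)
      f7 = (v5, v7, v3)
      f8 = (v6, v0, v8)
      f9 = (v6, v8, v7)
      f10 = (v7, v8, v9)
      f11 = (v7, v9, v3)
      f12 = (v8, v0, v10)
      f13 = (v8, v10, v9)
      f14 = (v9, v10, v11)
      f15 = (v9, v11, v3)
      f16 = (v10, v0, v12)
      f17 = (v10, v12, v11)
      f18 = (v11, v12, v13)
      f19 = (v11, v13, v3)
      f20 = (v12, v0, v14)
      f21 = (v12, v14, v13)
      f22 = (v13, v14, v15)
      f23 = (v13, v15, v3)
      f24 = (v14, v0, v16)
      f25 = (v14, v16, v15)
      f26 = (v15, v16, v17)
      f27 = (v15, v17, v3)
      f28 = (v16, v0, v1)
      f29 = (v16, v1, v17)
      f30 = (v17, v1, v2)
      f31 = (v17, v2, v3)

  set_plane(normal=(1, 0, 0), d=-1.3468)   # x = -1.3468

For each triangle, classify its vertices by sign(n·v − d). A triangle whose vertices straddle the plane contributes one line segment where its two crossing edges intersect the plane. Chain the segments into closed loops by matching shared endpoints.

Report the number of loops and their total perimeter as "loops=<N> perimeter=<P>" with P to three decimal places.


Straddling triangles (8 of 32):
  (v8,v0,v10) [++-] → (-1.3468, 0, -1.38242)–(-1.3468, 1.26452, -1.08)  len=1.3002
  (v8,v10,v9) [+-+] → (-1.3468, 1.26452, -1.08)–(-1.3468, 1.26452, 0.98499)  len=2.0650
  (v9,v10,v11) [+--] → (-1.3468, 1.26452, 0.98499)–(-1.3468, 1.26452, 1.08)  len=0.0950
  (v9,v11,v3) [+-+] → (-1.3468, 1.26452, 1.08)–(-1.3468, 0, 1.38242)  len=1.3002
  (v10,v0,v12) [-++] → (-1.3468, 0, -1.38242)–(-1.3468, -1.26452, -1.08)  len=1.3002
  (v10,v12,v11) [-+-] → (-1.3468, -1.26452, -1.08)–(-1.3468, -1.26452, -0.98499)  len=0.0950
  (v11,v12,v13) [-++] → (-1.3468, -1.26452, -0.98499)–(-1.3468, -1.26452, 1.08)  len=2.0650
  (v11,v13,v3) [-++] → (-1.3468, -1.26452, 1.08)–(-1.3468, 0, 1.38242)  len=1.3002

Chained into 1 loop(s):
  loop 1: 8 segments, perimeter = 9.5207
Total perimeter = 9.521

loops=1 perimeter=9.521
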